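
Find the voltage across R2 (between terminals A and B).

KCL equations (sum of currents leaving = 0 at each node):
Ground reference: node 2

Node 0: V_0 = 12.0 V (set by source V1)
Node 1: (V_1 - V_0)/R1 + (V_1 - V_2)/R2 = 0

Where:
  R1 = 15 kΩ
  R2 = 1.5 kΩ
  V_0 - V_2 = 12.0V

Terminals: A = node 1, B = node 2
R1 and R2 are in series across V1 (node 0 → node 1 → node 2), and the output A–B is taken across R2, so this is a voltage divider.
Series current: I = V1/(R1 + R2) = 12/(15000 + 1500) = 12/16500 = 0.0007273 A
V_R2 = I × R2 = V1 × R2/(R1 + R2) = 12 × 1500/16500 = 1.091 V

Final answer: 1.091 V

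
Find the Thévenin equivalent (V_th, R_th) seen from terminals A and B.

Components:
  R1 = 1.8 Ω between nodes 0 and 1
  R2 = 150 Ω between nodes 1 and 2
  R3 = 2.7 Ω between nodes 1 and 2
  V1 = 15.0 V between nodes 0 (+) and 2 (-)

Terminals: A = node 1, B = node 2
Step 1 — V_th is the open-circuit voltage V_A - V_B (nothing connected across the terminals).
Nodal analysis, taking node 2 as the 0 V reference.
Source V1 fixes V_0 = 15 V.
KCL at each unknown node (sum of currents leaving = 0; resistances in Ω):
  Node 1: (V_1 - 15)/1.8 + (V_1 - 0)/150 + (V_1 - 0)/2.7 = 0
Collecting terms: 0.9326 × V_1 = 8.333  =>  V_1 = 8.936 V
V_th = V_1 - V_2 = 8.936 - 0 = 8.936 V
Step 2 — R_th: zero the source — replace V1 by a short circuit (node 2 merges into node 0) — and find the resistance seen between A (node 1) and B (node 0).
Reduce the network between node 1 (A) and node 0 (B) by series/parallel combination:
  Rp1 = R1 ‖ R2 ‖ R3 (parallel, all between nodes 0 and 1) = 1/(1/1.8 + 1/150 + 1/2.7) = 1.072 Ω
R_th = 1.072 Ω

Final answer: V_th = 8.936 V, R_th = 1.072 Ω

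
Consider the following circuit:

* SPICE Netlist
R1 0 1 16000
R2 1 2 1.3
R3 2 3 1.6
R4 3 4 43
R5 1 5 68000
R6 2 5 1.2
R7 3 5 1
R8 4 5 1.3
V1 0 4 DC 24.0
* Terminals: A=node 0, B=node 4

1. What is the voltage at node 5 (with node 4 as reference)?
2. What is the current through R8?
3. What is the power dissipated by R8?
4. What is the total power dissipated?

Nodal analysis, taking node 4 as the 0 V reference.
Source V1 fixes V_0 = 24 V.
KCL at each unknown node (sum of currents leaving = 0; resistances in Ω):
  Node 1: (V_1 - 24)/16000 + (V_1 - V_2)/1.3 + (V_1 - V_5)/68000 = 0
  Node 2: (V_2 - V_1)/1.3 + (V_2 - V_3)/1.6 + (V_2 - V_5)/1.2 = 0
  Node 3: (V_3 - V_2)/1.6 + (V_3 - 0)/43 + (V_3 - V_5)/1 = 0
  Node 5: (V_5 - V_1)/68000 + (V_5 - V_2)/1.2 + (V_5 - V_3)/1 + (V_5 - 0)/1.3 = 0
Collecting terms (coefficients in siemens):
  0.7693·V_1 - 0.7692·V_2 - 0.00001471·V_5 = 0.0015
  2.228·V_2 - 0.7692·V_1 - 0.625·V_3 - 0.8333·V_5 = 0
  1.648·V_3 - 0.625·V_2 - 1·V_5 = 0
  2.603·V_5 - 0.00001471·V_1 - 0.8333·V_2 - 1·V_3 = 0
Solving these 4 simultaneous equations (Gaussian elimination) gives:
  V_1 = 0.005043 V, V_2 = 0.003094 V, V_3 = 0.002314 V, V_5 = 0.00188 V
Part 1:
  Read off the nodal solution: V_5 = 0.00188 V
Part 2:
  I_R8 = (V_4 - V_5)/R8 = (0 - 0.00188)/1.3 = -0.001446 A
  Magnitude: I_R8 = 0.001446 A
Part 3:
  I_R8 = (V_4 - V_5)/R8 = (0 - 0.00188)/1.3 = -0.001446 A
  P_R8 = I_R8² × R8 = (-0.001446)² × 1.3 = 0.000002718 W
Part 4:
  Power in each resistor, P = (ΔV)²/R:
    P_R1 = (24 - 0.005043)²/16000 = 0.03598 W
    P_R2 = (0.005043 - 0.003094)²/1.3 = 0.000002924 W
    P_R3 = (0.003094 - 0.002314)²/1.6 = 0.0000003806 W
    P_R4 = (0.002314 - 0)²/43 = 0.0000001245 W
    P_R5 = (0.005043 - 0.00188)²/68000 = 0.0000000001472 W
    P_R6 = (0.003094 - 0.00188)²/1.2 = 0.000001229 W
    P_R7 = (0.002314 - 0.00188)²/1 = 0.0000001883 W
    P_R8 = (0 - 0.00188)²/1.3 = 0.000002718 W
  P_total = P_R1 + P_R2 + P_R3 + P_R4 + P_R5 + P_R6 + P_R7 + P_R8 = 0.03599 W

Final answers:
1. V_5 = 0.00188 V
2. I_R8 = 0.001446 A
3. P_R8 = 2.718e-06 W
4. P_total = 0.03599 W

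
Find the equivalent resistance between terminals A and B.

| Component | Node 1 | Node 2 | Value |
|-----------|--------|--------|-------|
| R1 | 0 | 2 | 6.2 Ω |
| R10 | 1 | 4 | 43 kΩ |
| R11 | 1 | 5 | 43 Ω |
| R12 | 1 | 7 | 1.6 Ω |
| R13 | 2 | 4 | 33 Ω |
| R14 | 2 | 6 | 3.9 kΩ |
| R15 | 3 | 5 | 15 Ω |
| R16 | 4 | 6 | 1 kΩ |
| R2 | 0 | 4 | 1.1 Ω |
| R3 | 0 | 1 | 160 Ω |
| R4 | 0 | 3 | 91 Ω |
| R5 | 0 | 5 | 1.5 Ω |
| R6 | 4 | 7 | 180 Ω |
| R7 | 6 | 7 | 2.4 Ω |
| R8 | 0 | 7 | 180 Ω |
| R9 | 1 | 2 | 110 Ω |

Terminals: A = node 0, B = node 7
The network is not a plain series/parallel combination. Inject a 1 A test current into terminal A (node 0) and return it from terminal B (node 7); then R_eq = V_A / (1 A).
Nodal analysis, taking node 7 as the 0 V reference.
Current source I_test pushes 1 A into node 0 and draws it out of node 7.
KCL at each unknown node (sum of currents leaving = 0; resistances in Ω):
  Node 0: (V_0 - V_2)/6.2 + (V_0 - V_4)/1.1 + (V_0 - V_1)/160 + (V_0 - V_3)/91 + (V_0 - V_5)/1.5 + (V_0 - 0)/180 - 1 = 0
  Node 1: (V_1 - V_0)/160 + (V_1 - V_2)/110 + (V_1 - V_4)/43000 + (V_1 - V_5)/43 + (V_1 - 0)/1.6 = 0
  Node 2: (V_2 - V_0)/6.2 + (V_2 - V_1)/110 + (V_2 - V_4)/33 + (V_2 - V_6)/3900 = 0
  Node 3: (V_3 - V_0)/91 + (V_3 - V_5)/15 = 0
  Node 4: (V_4 - V_0)/1.1 + (V_4 - V_1)/43000 + (V_4 - V_2)/33 + (V_4 - 0)/180 + (V_4 - V_6)/1000 = 0
  Node 5: (V_5 - V_0)/1.5 + (V_5 - V_1)/43 + (V_5 - V_3)/15 = 0
  Node 6: (V_6 - V_2)/3900 + (V_6 - V_4)/1000 + (V_6 - 0)/2.4 = 0
Collecting terms (coefficients in siemens):
  1.76·V_0 - 0.00625·V_1 - 0.1613·V_2 - 0.01099·V_3 - 0.9091·V_4 - 0.6667·V_5 = 1
  0.6636·V_1 - 0.00625·V_0 - 0.009091·V_2 - 0.00002326·V_4 - 0.02326·V_5 = 0
  0.2009·V_2 - 0.1613·V_0 - 0.009091·V_1 - 0.0303·V_4 - 0.0002564·V_6 = 0
  0.07766·V_3 - 0.01099·V_0 - 0.06667·V_5 = 0
  0.946·V_4 - 0.9091·V_0 - 0.00002326·V_1 - 0.0303·V_2 - 0.001·V_6 = 0
  0.7566·V_5 - 0.6667·V_0 - 0.02326·V_1 - 0.06667·V_3 = 0
  0.4179·V_6 - 0.0002564·V_2 - 0.001·V_4 = 0
Solving these 7 simultaneous equations (Gaussian elimination) gives:
  V_0 = 21.01 V, V_1 = 1.187 V, V_2 = 20.06 V, V_3 = 20.44 V
  V_4 = 20.83 V, V_5 = 20.35 V, V_6 = 0.06216 V
R_eq = V_0 / 1 A = 21.01 Ω

Final answer: 21.01 Ω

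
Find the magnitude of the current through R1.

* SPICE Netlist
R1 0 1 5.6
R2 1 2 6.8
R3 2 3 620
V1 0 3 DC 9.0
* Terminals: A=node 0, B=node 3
Nodal analysis, taking node 3 as the 0 V reference.
Source V1 fixes V_0 = 9 V.
KCL at each unknown node (sum of currents leaving = 0; resistances in Ω):
  Node 1: (V_1 - 9)/5.6 + (V_1 - V_2)/6.8 = 0
  Node 2: (V_2 - V_1)/6.8 + (V_2 - 0)/620 = 0
Collecting terms (coefficients in siemens):
  0.3256·V_1 - 0.1471·V_2 = 1.607
  0.1487·V_2 - 0.1471·V_1 = 0
Determinant D = (0.3256)(0.1487) - (-0.1471)(-0.1471) = 0.02679
V_1 = [(1.607)(0.1487) - (-0.1471)(0)]/D = 8.92 V
V_2 = [(0.3256)(0) - (1.607)(-0.1471)]/D = 8.824 V
I_R1 = (V_0 - V_1)/R1 = (9 - 8.92)/5.6 = 0.01423 A
|I_R1| = 0.01423 A

Final answer: |I_R1| = 0.01423 A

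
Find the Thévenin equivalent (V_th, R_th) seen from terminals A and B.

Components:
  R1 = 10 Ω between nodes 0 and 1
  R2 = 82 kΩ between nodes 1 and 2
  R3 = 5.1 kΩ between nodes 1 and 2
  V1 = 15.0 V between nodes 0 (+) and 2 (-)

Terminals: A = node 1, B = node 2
Step 1 — V_th is the open-circuit voltage V_A - V_B (nothing connected across the terminals).
Nodal analysis, taking node 2 as the 0 V reference.
Source V1 fixes V_0 = 15 V.
KCL at each unknown node (sum of currents leaving = 0; resistances in Ω):
  Node 1: (V_1 - 15)/10 + (V_1 - 0)/82000 + (V_1 - 0)/5100 = 0
Collecting terms: 0.1002 × V_1 = 1.5  =>  V_1 = 14.97 V
V_th = V_1 - V_2 = 14.97 - 0 = 14.97 V
Step 2 — R_th: zero the source — replace V1 by a short circuit (node 2 merges into node 0) — and find the resistance seen between A (node 1) and B (node 0).
Reduce the network between node 1 (A) and node 0 (B) by series/parallel combination:
  Rp1 = R1 ‖ R2 ‖ R3 (parallel, all between nodes 0 and 1) = 1/(1/10 + 1/82000 + 1/5100) = 9.979 Ω
R_th = 9.979 Ω

Final answer: V_th = 14.97 V, R_th = 9.979 Ω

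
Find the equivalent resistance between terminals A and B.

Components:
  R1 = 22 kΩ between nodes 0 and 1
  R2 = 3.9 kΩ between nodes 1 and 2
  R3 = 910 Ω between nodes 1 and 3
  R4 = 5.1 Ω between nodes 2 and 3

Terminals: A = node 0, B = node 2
Reduce the network between node 0 (A) and node 2 (B) by series/parallel combination:
  Rs1 = R3 + R4 (series, joined only at node 3) = 910 + 5.1 = 915.1 Ω
  Rp1 = R2 ‖ Rs1 (parallel, both between nodes 1 and 2) = 1/(1/3900 + 1/915.1) = 741.2 Ω
  Rs2 = R1 + Rp1 (series, joined only at node 1) = 22000 + 741.2 = 22740 Ω
R_eq = 22.74 kΩ

Final answer: 22.74 kΩ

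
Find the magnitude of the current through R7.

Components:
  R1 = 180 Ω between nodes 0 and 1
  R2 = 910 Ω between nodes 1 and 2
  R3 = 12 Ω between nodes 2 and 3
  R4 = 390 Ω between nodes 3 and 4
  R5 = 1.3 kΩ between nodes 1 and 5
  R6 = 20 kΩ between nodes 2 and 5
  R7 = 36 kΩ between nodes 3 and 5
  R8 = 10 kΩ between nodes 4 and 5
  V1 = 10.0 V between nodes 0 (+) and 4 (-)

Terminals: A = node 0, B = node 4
Nodal analysis, taking node 4 as the 0 V reference.
Source V1 fixes V_0 = 10 V.
KCL at each unknown node (sum of currents leaving = 0; resistances in Ω):
  Node 1: (V_1 - 10)/180 + (V_1 - V_2)/910 + (V_1 - V_5)/1300 = 0
  Node 2: (V_2 - V_1)/910 + (V_2 - V_3)/12 + (V_2 - V_5)/20000 = 0
  Node 3: (V_3 - V_2)/12 + (V_3 - 0)/390 + (V_3 - V_5)/36000 = 0
  Node 5: (V_5 - V_1)/1300 + (V_5 - V_2)/20000 + (V_5 - V_3)/36000 + (V_5 - 0)/10000 = 0
Collecting terms (coefficients in siemens):
  0.007424·V_1 - 0.001099·V_2 - 0.0007692·V_5 = 0.05556
  0.08448·V_2 - 0.001099·V_1 - 0.08333·V_3 - 0.00005·V_5 = 0
  0.08593·V_3 - 0.08333·V_2 - 0.00002778·V_5 = 0
  0.000947·V_5 - 0.0007692·V_1 - 0.00005·V_2 - 0.00002778·V_3 = 0
Solving these 4 simultaneous equations (Gaussian elimination) gives:
  V_1 = 8.64 V, V_2 = 2.744 V, V_3 = 2.664 V, V_5 = 7.241 V
I_R7 = (V_3 - V_5)/R7 = (2.664 - 7.241)/36000 = -0.0001271 A
|I_R7| = 0.0001271 A

Final answer: |I_R7| = 0.0001271 A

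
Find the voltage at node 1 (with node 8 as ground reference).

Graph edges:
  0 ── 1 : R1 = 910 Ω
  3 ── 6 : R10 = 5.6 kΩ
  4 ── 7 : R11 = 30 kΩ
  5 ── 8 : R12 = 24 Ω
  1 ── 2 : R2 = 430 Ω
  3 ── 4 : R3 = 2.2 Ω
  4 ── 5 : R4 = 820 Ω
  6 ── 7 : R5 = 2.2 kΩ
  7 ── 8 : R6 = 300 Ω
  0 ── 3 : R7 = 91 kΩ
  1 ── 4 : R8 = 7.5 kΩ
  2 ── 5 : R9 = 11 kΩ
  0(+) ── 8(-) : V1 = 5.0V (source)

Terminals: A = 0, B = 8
Nodal analysis, taking node 8 as the 0 V reference.
Source V1 fixes V_0 = 5 V.
KCL at each unknown node (sum of currents leaving = 0; resistances in Ω):
  Node 1: (V_1 - 5)/910 + (V_1 - V_2)/430 + (V_1 - V_4)/7500 = 0
  Node 2: (V_2 - V_1)/430 + (V_2 - V_5)/11000 = 0
  Node 3: (V_3 - V_4)/2.2 + (V_3 - 5)/91000 + (V_3 - V_6)/5600 = 0
  Node 4: (V_4 - V_3)/2.2 + (V_4 - V_5)/820 + (V_4 - V_1)/7500 + (V_4 - V_7)/30000 = 0
  Node 5: (V_5 - V_4)/820 + (V_5 - V_2)/11000 + (V_5 - 0)/24 = 0
  Node 6: (V_6 - V_7)/2200 + (V_6 - V_3)/5600 = 0
  Node 7: (V_7 - V_6)/2200 + (V_7 - 0)/300 + (V_7 - V_4)/30000 = 0
Collecting terms (coefficients in siemens):
  0.003558·V_1 - 0.002326·V_2 - 0.0001333·V_4 = 0.005495
  0.002416·V_2 - 0.002326·V_1 - 0.00009091·V_5 = 0
  0.4547·V_3 - 0.4545·V_4 - 0.0001786·V_6 = 0.00005495
  0.4559·V_4 - 0.0001333·V_1 - 0.4545·V_3 - 0.00122·V_5 - 0.00003333·V_7 = 0
  0.04298·V_5 - 0.00009091·V_2 - 0.00122·V_4 = 0
  0.0006331·V_6 - 0.0001786·V_3 - 0.0004545·V_7 = 0
  0.003821·V_7 - 0.00003333·V_4 - 0.0004545·V_6 = 0
Solving these 7 simultaneous equations (Gaussian elimination) gives:
  V_1 = 4.207 V, V_2 = 4.05 V, V_3 = 0.4223 V, V_4 = 0.4223 V
  V_5 = 0.02055 V, V_6 = 0.1331 V, V_7 = 0.01952 V
The requested potential is V_1 = 4.207 V.

Final answer: V_1 = 4.207 V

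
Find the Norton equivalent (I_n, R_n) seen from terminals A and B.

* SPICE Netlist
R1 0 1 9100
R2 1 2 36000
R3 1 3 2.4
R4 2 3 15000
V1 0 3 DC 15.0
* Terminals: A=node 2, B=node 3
Find the Thévenin equivalent first; then I_n = V_th/R_th and R_n = R_th.
Step 1 — V_th is the open-circuit voltage V_A - V_B (nothing connected across the terminals).
Nodal analysis, taking node 3 as the 0 V reference.
Source V1 fixes V_0 = 15 V.
KCL at each unknown node (sum of currents leaving = 0; resistances in Ω):
  Node 1: (V_1 - 15)/9100 + (V_1 - V_2)/36000 + (V_1 - 0)/2.4 = 0
  Node 2: (V_2 - V_1)/36000 + (V_2 - 0)/15000 = 0
Collecting terms (coefficients in siemens):
  0.4168·V_1 - 0.00002778·V_2 = 0.001648
  0.00009444·V_2 - 0.00002778·V_1 = 0
Determinant D = (0.4168)(0.00009444) - (-0.00002778)(-0.00002778) = 0.00003936
V_1 = [(0.001648)(0.00009444) - (-0.00002778)(0)]/D = 0.003955 V
V_2 = [(0.4168)(0) - (0.001648)(-0.00002778)]/D = 0.001163 V
V_th = V_2 - V_3 = 0.001163 - 0 = 0.001163 V
Step 2 — R_th: zero the source — replace V1 by a short circuit (node 3 merges into node 0) — and find the resistance seen between A (node 2) and B (node 0).
Reduce the network between node 2 (A) and node 0 (B) by series/parallel combination:
  Rp1 = R1 ‖ R3 (parallel, both between nodes 0 and 1) = 1/(1/9100 + 1/2.4) = 2.399 Ω
  Rs1 = R2 + Rp1 (series, joined only at node 1) = 36000 + 2.399 = 36000 Ω
  Rp2 = R4 ‖ Rs1 (parallel, both between nodes 0 and 2) = 1/(1/15000 + 1/36000) = 10590 Ω
R_th = 10.59 kΩ
I_n = V_th/R_th = 0.001163/10590 = 0.0000001099 A, and R_n = R_th = 10.59 kΩ

Final answer: I_n = 1.099e-07 A, R_n = 10.59 kΩ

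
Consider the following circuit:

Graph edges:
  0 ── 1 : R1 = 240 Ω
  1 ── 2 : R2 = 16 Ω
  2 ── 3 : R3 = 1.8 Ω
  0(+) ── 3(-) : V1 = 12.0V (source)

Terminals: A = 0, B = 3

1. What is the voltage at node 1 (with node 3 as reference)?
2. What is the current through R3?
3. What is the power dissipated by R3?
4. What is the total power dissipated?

Nodal analysis, taking node 3 as the 0 V reference.
Source V1 fixes V_0 = 12 V.
KCL at each unknown node (sum of currents leaving = 0; resistances in Ω):
  Node 1: (V_1 - 12)/240 + (V_1 - V_2)/16 = 0
  Node 2: (V_2 - V_1)/16 + (V_2 - 0)/1.8 = 0
Collecting terms (coefficients in siemens):
  0.06667·V_1 - 0.0625·V_2 = 0.05
  0.6181·V_2 - 0.0625·V_1 = 0
Determinant D = (0.06667)(0.6181) - (-0.0625)(-0.0625) = 0.0373
V_1 = [(0.05)(0.6181) - (-0.0625)(0)]/D = 0.8285 V
V_2 = [(0.06667)(0) - (0.05)(-0.0625)]/D = 0.08379 V
Part 1:
  Read off the nodal solution: V_1 = 0.8285 V
Part 2:
  I_R3 = (V_2 - V_3)/R3 = (0.08379 - 0)/1.8 = 0.04655 A
  Magnitude: I_R3 = 0.04655 A
Part 3:
  I_R3 = (V_2 - V_3)/R3 = (0.08379 - 0)/1.8 = 0.04655 A
  P_R3 = I_R3² × R3 = (0.04655)² × 1.8 = 0.0039 W
Part 4:
  Power in each resistor, P = (ΔV)²/R:
    P_R1 = (12 - 0.8285)²/240 = 0.52 W
    P_R2 = (0.8285 - 0.08379)²/16 = 0.03467 W
    P_R3 = (0.08379 - 0)²/1.8 = 0.0039 W
  P_total = P_R1 + P_R2 + P_R3 = 0.5586 W

Final answers:
1. V_1 = 0.8285 V
2. I_R3 = 0.04655 A
3. P_R3 = 0.0039 W
4. P_total = 0.5586 W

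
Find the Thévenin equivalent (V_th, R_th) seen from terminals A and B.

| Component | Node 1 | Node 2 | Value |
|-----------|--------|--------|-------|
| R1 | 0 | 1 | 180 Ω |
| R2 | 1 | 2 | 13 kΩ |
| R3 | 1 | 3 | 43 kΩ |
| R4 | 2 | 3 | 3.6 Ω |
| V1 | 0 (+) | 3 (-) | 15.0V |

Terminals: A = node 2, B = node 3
Step 1 — V_th is the open-circuit voltage V_A - V_B (nothing connected across the terminals).
Nodal analysis, taking node 3 as the 0 V reference.
Source V1 fixes V_0 = 15 V.
KCL at each unknown node (sum of currents leaving = 0; resistances in Ω):
  Node 1: (V_1 - 15)/180 + (V_1 - V_2)/13000 + (V_1 - 0)/43000 = 0
  Node 2: (V_2 - V_1)/13000 + (V_2 - 0)/3.6 = 0
Collecting terms (coefficients in siemens):
  0.005656·V_1 - 0.00007692·V_2 = 0.08333
  0.2779·V_2 - 0.00007692·V_1 = 0
Determinant D = (0.005656)(0.2779) - (-0.00007692)(-0.00007692) = 0.001571
V_1 = [(0.08333)(0.2779) - (-0.00007692)(0)]/D = 14.73 V
V_2 = [(0.005656)(0) - (0.08333)(-0.00007692)]/D = 0.004079 V
V_th = V_2 - V_3 = 0.004079 - 0 = 0.004079 V
Step 2 — R_th: zero the source — replace V1 by a short circuit (node 3 merges into node 0) — and find the resistance seen between A (node 2) and B (node 0).
Reduce the network between node 2 (A) and node 0 (B) by series/parallel combination:
  Rp1 = R1 ‖ R3 (parallel, both between nodes 0 and 1) = 1/(1/180 + 1/43000) = 179.2 Ω
  Rs1 = R2 + Rp1 (series, joined only at node 1) = 13000 + 179.2 = 13180 Ω
  Rp2 = R4 ‖ Rs1 (parallel, both between nodes 0 and 2) = 1/(1/3.6 + 1/13180) = 3.599 Ω
R_th = 3.599 Ω

Final answer: V_th = 0.004079 V, R_th = 3.599 Ω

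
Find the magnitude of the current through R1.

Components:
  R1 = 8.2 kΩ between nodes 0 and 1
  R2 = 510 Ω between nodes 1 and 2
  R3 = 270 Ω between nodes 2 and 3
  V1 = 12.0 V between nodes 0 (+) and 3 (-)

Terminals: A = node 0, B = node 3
Nodal analysis, taking node 3 as the 0 V reference.
Source V1 fixes V_0 = 12 V.
KCL at each unknown node (sum of currents leaving = 0; resistances in Ω):
  Node 1: (V_1 - 12)/8200 + (V_1 - V_2)/510 = 0
  Node 2: (V_2 - V_1)/510 + (V_2 - 0)/270 = 0
Collecting terms (coefficients in siemens):
  0.002083·V_1 - 0.001961·V_2 = 0.001463
  0.005664·V_2 - 0.001961·V_1 = 0
Determinant D = (0.002083)(0.005664) - (-0.001961)(-0.001961) = 0.000007953
V_1 = [(0.001463)(0.005664) - (-0.001961)(0)]/D = 1.042 V
V_2 = [(0.002083)(0) - (0.001463)(-0.001961)]/D = 0.3608 V
I_R1 = (V_0 - V_1)/R1 = (12 - 1.042)/8200 = 0.001336 A
|I_R1| = 0.001336 A

Final answer: |I_R1| = 0.001336 A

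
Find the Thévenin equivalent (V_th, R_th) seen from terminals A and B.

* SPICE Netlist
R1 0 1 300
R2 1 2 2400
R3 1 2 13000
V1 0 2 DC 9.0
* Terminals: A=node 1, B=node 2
Step 1 — V_th is the open-circuit voltage V_A - V_B (nothing connected across the terminals).
Nodal analysis, taking node 2 as the 0 V reference.
Source V1 fixes V_0 = 9 V.
KCL at each unknown node (sum of currents leaving = 0; resistances in Ω):
  Node 1: (V_1 - 9)/300 + (V_1 - 0)/2400 + (V_1 - 0)/13000 = 0
Collecting terms: 0.003827 × V_1 = 0.03  =>  V_1 = 7.839 V
V_th = V_1 - V_2 = 7.839 - 0 = 7.839 V
Step 2 — R_th: zero the source — replace V1 by a short circuit (node 2 merges into node 0) — and find the resistance seen between A (node 1) and B (node 0).
Reduce the network between node 1 (A) and node 0 (B) by series/parallel combination:
  Rp1 = R1 ‖ R2 ‖ R3 (parallel, all between nodes 0 and 1) = 1/(1/300 + 1/2400 + 1/13000) = 261.3 Ω
R_th = 261.3 Ω

Final answer: V_th = 7.839 V, R_th = 261.3 Ω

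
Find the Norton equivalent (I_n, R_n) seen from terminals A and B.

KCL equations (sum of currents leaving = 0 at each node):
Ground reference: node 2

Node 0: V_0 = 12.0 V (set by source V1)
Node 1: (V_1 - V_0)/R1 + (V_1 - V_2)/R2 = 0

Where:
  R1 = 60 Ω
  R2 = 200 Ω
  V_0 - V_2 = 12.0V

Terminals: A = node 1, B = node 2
Find the Thévenin equivalent first; then I_n = V_th/R_th and R_n = R_th.
Step 1 — V_th is the open-circuit voltage V_A - V_B (nothing connected across the terminals).
Nodal analysis, taking node 2 as the 0 V reference.
Source V1 fixes V_0 = 12 V.
KCL at each unknown node (sum of currents leaving = 0; resistances in Ω):
  Node 1: (V_1 - 12)/60 + (V_1 - 0)/200 = 0
Collecting terms: 0.02167 × V_1 = 0.2  =>  V_1 = 9.231 V
V_th = V_1 - V_2 = 9.231 - 0 = 9.231 V
Step 2 — R_th: zero the source — replace V1 by a short circuit (node 2 merges into node 0) — and find the resistance seen between A (node 1) and B (node 0).
Reduce the network between node 1 (A) and node 0 (B) by series/parallel combination:
  Rp1 = R1 ‖ R2 (parallel, both between nodes 0 and 1) = 1/(1/60 + 1/200) = 46.15 Ω
R_th = 46.15 Ω
I_n = V_th/R_th = 9.231/46.15 = 0.2 A, and R_n = R_th = 46.15 Ω

Final answer: I_n = 0.2 A, R_n = 46.15 Ω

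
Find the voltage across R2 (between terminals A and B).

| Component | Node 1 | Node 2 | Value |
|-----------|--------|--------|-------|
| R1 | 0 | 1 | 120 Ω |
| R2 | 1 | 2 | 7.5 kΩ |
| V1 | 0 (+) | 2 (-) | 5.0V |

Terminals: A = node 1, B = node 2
R1 and R2 are in series across V1 (node 0 → node 1 → node 2), and the output A–B is taken across R2, so this is a voltage divider.
Series current: I = V1/(R1 + R2) = 5/(120 + 7500) = 5/7620 = 0.0006562 A
V_R2 = I × R2 = V1 × R2/(R1 + R2) = 5 × 7500/7620 = 4.921 V

Final answer: 4.921 V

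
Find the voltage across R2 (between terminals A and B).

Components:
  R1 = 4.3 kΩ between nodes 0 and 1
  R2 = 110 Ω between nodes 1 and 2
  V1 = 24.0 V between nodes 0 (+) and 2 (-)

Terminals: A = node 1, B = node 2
R1 and R2 are in series across V1 (node 0 → node 1 → node 2), and the output A–B is taken across R2, so this is a voltage divider.
Series current: I = V1/(R1 + R2) = 24/(4300 + 110) = 24/4410 = 0.005442 A
V_R2 = I × R2 = V1 × R2/(R1 + R2) = 24 × 110/4410 = 0.5986 V

Final answer: 0.5986 V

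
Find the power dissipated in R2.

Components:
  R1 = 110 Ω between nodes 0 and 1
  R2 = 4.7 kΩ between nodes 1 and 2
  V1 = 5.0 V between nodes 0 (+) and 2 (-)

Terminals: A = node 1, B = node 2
Nodal analysis, taking node 2 as the 0 V reference.
Source V1 fixes V_0 = 5 V.
KCL at each unknown node (sum of currents leaving = 0; resistances in Ω):
  Node 1: (V_1 - 5)/110 + (V_1 - 0)/4700 = 0
Collecting terms: 0.009304 × V_1 = 0.04545  =>  V_1 = 4.886 V
I_R2 = (V_1 - V_2)/R2 = (4.886 - 0)/4700 = 0.00104 A
P_R2 = I_R2² × R2 = (0.00104)² × 4700 = 0.005079 W

Final answer: 0.005079 W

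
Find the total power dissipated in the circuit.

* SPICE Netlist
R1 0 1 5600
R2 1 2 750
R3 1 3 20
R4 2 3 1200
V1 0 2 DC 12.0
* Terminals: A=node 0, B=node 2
Nodal analysis, taking node 2 as the 0 V reference.
Source V1 fixes V_0 = 12 V.
KCL at each unknown node (sum of currents leaving = 0; resistances in Ω):
  Node 1: (V_1 - 12)/5600 + (V_1 - 0)/750 + (V_1 - V_3)/20 = 0
  Node 3: (V_3 - V_1)/20 + (V_3 - 0)/1200 = 0
Collecting terms (coefficients in siemens):
  0.05151·V_1 - 0.05·V_3 = 0.002143
  0.05083·V_3 - 0.05·V_1 = 0
Determinant D = (0.05151)(0.05083) - (-0.05)(-0.05) = 0.0001185
V_1 = [(0.002143)(0.05083) - (-0.05)(0)]/D = 0.9191 V
V_3 = [(0.05151)(0) - (0.002143)(-0.05)]/D = 0.904 V
Power in each resistor, P = (ΔV)²/R:
  P_R1 = (12 - 0.9191)²/5600 = 0.02193 W
  P_R2 = (0.9191 - 0)²/750 = 0.001126 W
  P_R3 = (0.9191 - 0.904)²/20 = 0.00001135 W
  P_R4 = (0 - 0.904)²/1200 = 0.000681 W
P_total = P_R1 + P_R2 + P_R3 + P_R4 = 0.02374 W

Final answer: 0.02374 W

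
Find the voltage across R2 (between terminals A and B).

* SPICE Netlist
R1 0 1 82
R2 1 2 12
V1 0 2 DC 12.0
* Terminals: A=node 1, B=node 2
R1 and R2 are in series across V1 (node 0 → node 1 → node 2), and the output A–B is taken across R2, so this is a voltage divider.
Series current: I = V1/(R1 + R2) = 12/(82 + 12) = 12/94 = 0.1277 A
V_R2 = I × R2 = V1 × R2/(R1 + R2) = 12 × 12/94 = 1.532 V

Final answer: 1.532 V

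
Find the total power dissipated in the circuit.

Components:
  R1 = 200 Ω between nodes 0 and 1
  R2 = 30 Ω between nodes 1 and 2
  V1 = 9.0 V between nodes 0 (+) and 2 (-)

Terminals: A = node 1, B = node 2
Nodal analysis, taking node 2 as the 0 V reference.
Source V1 fixes V_0 = 9 V.
KCL at each unknown node (sum of currents leaving = 0; resistances in Ω):
  Node 1: (V_1 - 9)/200 + (V_1 - 0)/30 = 0
Collecting terms: 0.03833 × V_1 = 0.045  =>  V_1 = 1.174 V
Power in each resistor, P = (ΔV)²/R:
  P_R1 = (9 - 1.174)²/200 = 0.3062 W
  P_R2 = (1.174 - 0)²/30 = 0.04594 W
P_total = P_R1 + P_R2 = 0.3522 W

Final answer: 0.3522 W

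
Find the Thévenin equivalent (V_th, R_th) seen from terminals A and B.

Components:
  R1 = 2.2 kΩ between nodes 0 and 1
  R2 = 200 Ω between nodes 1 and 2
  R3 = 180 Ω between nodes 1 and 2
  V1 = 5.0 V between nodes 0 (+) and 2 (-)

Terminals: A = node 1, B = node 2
Step 1 — V_th is the open-circuit voltage V_A - V_B (nothing connected across the terminals).
Nodal analysis, taking node 2 as the 0 V reference.
Source V1 fixes V_0 = 5 V.
KCL at each unknown node (sum of currents leaving = 0; resistances in Ω):
  Node 1: (V_1 - 5)/2200 + (V_1 - 0)/200 + (V_1 - 0)/180 = 0
Collecting terms: 0.01101 × V_1 = 0.002273  =>  V_1 = 0.2064 V
V_th = V_1 - V_2 = 0.2064 - 0 = 0.2064 V
Step 2 — R_th: zero the source — replace V1 by a short circuit (node 2 merges into node 0) — and find the resistance seen between A (node 1) and B (node 0).
Reduce the network between node 1 (A) and node 0 (B) by series/parallel combination:
  Rp1 = R1 ‖ R2 ‖ R3 (parallel, all between nodes 0 and 1) = 1/(1/2200 + 1/200 + 1/180) = 90.83 Ω
R_th = 90.83 Ω

Final answer: V_th = 0.2064 V, R_th = 90.83 Ω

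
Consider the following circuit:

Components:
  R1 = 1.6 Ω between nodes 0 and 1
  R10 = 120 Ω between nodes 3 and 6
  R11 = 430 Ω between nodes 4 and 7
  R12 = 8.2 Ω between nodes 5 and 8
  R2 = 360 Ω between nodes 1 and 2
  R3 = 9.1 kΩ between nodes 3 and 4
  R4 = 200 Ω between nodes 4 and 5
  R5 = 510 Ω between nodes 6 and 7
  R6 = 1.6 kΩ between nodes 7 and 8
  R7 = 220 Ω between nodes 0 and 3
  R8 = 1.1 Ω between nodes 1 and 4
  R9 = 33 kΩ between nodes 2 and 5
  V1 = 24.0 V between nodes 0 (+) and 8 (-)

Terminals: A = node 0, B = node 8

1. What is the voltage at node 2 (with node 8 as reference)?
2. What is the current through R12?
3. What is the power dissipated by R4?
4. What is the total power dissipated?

Nodal analysis, taking node 8 as the 0 V reference.
Source V1 fixes V_0 = 24 V.
KCL at each unknown node (sum of currents leaving = 0; resistances in Ω):
  Node 1: (V_1 - 24)/1.6 + (V_1 - V_2)/360 + (V_1 - V_4)/1.1 = 0
  Node 2: (V_2 - V_1)/360 + (V_2 - V_5)/33000 = 0
  Node 3: (V_3 - V_4)/9100 + (V_3 - 24)/220 + (V_3 - V_6)/120 = 0
  Node 4: (V_4 - V_3)/9100 + (V_4 - V_5)/200 + (V_4 - V_1)/1.1 + (V_4 - V_7)/430 = 0
  Node 5: (V_5 - V_4)/200 + (V_5 - V_2)/33000 + (V_5 - 0)/8.2 = 0
  Node 6: (V_6 - V_7)/510 + (V_6 - V_3)/120 = 0
  Node 7: (V_7 - V_6)/510 + (V_7 - 0)/1600 + (V_7 - V_4)/430 = 0
Collecting terms (coefficients in siemens):
  1.537·V_1 - 0.002778·V_2 - 0.9091·V_4 = 15
  0.002808·V_2 - 0.002778·V_1 - 0.0000303·V_5 = 0
  0.01299·V_3 - 0.0001099·V_4 - 0.008333·V_6 = 0.1091
  0.9165·V_4 - 0.9091·V_1 - 0.0001099·V_3 - 0.005·V_5 - 0.002326·V_7 = 0
  0.127·V_5 - 0.0000303·V_2 - 0.005·V_4 = 0
  0.01029·V_6 - 0.008333·V_3 - 0.001961·V_7 = 0
  0.004911·V_7 - 0.002326·V_4 - 0.001961·V_6 = 0
Solving these 7 simultaneous equations (Gaussian elimination) gives:
  V_1 = 23.8 V, V_2 = 23.56 V, V_3 = 23.02 V, V_4 = 23.67 V
  V_5 = 0.9376 V, V_6 = 22.48 V, V_7 = 20.18 V
Part 1:
  Read off the nodal solution: V_2 = 23.56 V
Part 2:
  I_R12 = (V_5 - V_8)/R12 = (0.9376 - 0)/8.2 = 0.1143 A
  Magnitude: I_R12 = 0.1143 A
Part 3:
  I_R4 = (V_4 - V_5)/R4 = (23.67 - 0.9376)/200 = 0.1137 A
  P_R4 = I_R4² × R4 = (0.1137)² × 200 = 2.584 W
Part 4:
  Power in each resistor, P = (ΔV)²/R:
    P_R1 = (24 - 23.8)²/1.6 = 0.02402 W
    P_R2 = (23.8 - 23.56)²/360 = 0.0001691 W
    P_R3 = (23.02 - 23.67)²/9100 = 0.00004587 W
    P_R4 = (23.67 - 0.9376)²/200 = 2.584 W
    P_R5 = (22.48 - 20.18)²/510 = 0.01036 W
    P_R6 = (20.18 - 0)²/1600 = 0.2546 W
    P_R7 = (24 - 23.02)²/220 = 0.004331 W
    P_R8 = (23.8 - 23.67)²/1.1 = 0.01633 W
    P_R9 = (23.56 - 0.9376)²/33000 = 0.0155 W
    P_R10 = (23.02 - 22.48)²/120 = 0.002439 W
    P_R11 = (23.67 - 20.18)²/430 = 0.02826 W
    P_R12 = (0.9376 - 0)²/8.2 = 0.1072 W
  P_total = P_R1 + P_R2 + P_R3 + P_R4 + P_R5 + P_R6 + P_R7 + P_R8 + P_R9 + P_R10 + P_R11 + P_R12 = 3.047 W

Final answers:
1. V_2 = 23.56 V
2. I_R12 = 0.1143 A
3. P_R4 = 2.584 W
4. P_total = 3.047 W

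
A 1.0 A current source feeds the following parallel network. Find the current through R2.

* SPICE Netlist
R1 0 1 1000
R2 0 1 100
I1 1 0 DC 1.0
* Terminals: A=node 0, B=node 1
All resistors sit directly between nodes 0 and 1, so they are in parallel and share one voltage V; the full source current 1 A splits among them.
1/R_par = 1/1000 + 1/100 = 0.011 S  =>  R_par = 90.91 Ω
V = I × R_par = 1 × 90.91 = 90.91 V
I_R2 = V/R2 = 90.91/100 = 0.9091 A

Final answer: 0.9091 A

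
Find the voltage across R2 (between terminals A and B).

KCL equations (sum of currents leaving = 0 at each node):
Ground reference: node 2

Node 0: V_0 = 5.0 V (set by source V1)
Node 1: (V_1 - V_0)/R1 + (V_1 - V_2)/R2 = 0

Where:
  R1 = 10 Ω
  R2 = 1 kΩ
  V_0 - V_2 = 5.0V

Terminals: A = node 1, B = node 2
R1 and R2 are in series across V1 (node 0 → node 1 → node 2), and the output A–B is taken across R2, so this is a voltage divider.
Series current: I = V1/(R1 + R2) = 5/(10 + 1000) = 5/1010 = 0.00495 A
V_R2 = I × R2 = V1 × R2/(R1 + R2) = 5 × 1000/1010 = 4.95 V

Final answer: 4.95 V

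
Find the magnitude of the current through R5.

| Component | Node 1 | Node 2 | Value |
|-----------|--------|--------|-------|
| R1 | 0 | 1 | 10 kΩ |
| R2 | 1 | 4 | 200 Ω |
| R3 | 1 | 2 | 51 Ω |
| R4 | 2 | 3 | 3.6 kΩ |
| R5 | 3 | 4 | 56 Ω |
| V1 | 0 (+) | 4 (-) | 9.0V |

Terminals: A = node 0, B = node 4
Nodal analysis, taking node 4 as the 0 V reference.
Source V1 fixes V_0 = 9 V.
KCL at each unknown node (sum of currents leaving = 0; resistances in Ω):
  Node 1: (V_1 - 9)/10000 + (V_1 - 0)/200 + (V_1 - V_2)/51 = 0
  Node 2: (V_2 - V_1)/51 + (V_2 - V_3)/3600 = 0
  Node 3: (V_3 - V_2)/3600 + (V_3 - 0)/56 = 0
Collecting terms (coefficients in siemens):
  0.02471·V_1 - 0.01961·V_2 = 0.0009
  0.01989·V_2 - 0.01961·V_1 - 0.0002778·V_3 = 0
  0.01813·V_3 - 0.0002778·V_2 = 0
Solving these 3 simultaneous equations (Gaussian elimination) gives:
  V_1 = 0.1676 V, V_2 = 0.1653 V, V_3 = 0.002532 V
I_R5 = (V_3 - V_4)/R5 = (0.002532 - 0)/56 = 0.00004521 A
|I_R5| = 0.00004521 A

Final answer: |I_R5| = 4.521e-05 A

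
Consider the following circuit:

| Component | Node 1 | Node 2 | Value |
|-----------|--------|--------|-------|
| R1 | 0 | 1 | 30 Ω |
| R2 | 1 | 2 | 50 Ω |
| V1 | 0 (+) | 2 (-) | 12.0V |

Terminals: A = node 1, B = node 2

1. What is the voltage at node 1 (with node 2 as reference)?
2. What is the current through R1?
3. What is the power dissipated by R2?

Nodal analysis, taking node 2 as the 0 V reference.
Source V1 fixes V_0 = 12 V.
KCL at each unknown node (sum of currents leaving = 0; resistances in Ω):
  Node 1: (V_1 - 12)/30 + (V_1 - 0)/50 = 0
Collecting terms: 0.05333 × V_1 = 0.4  =>  V_1 = 7.5 V
Part 1:
  Read off the nodal solution: V_1 = 7.5 V
Part 2:
  I_R1 = (V_0 - V_1)/R1 = (12 - 7.5)/30 = 0.15 A
  Magnitude: I_R1 = 0.15 A
Part 3:
  I_R2 = (V_1 - V_2)/R2 = (7.5 - 0)/50 = 0.15 A
  P_R2 = I_R2² × R2 = (0.15)² × 50 = 1.125 W

Final answers:
1. V_1 = 7.5 V
2. I_R1 = 0.15 A
3. P_R2 = 1.125 W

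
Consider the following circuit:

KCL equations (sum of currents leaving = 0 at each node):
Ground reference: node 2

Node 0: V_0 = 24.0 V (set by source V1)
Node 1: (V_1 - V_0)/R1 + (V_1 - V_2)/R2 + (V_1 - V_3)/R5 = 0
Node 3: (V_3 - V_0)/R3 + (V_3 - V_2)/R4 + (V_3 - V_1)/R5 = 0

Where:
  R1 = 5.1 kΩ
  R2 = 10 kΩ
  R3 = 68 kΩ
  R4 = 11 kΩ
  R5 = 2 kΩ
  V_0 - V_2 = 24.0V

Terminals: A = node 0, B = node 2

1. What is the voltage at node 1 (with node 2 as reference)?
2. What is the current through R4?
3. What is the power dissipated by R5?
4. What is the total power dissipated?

Nodal analysis, taking node 2 as the 0 V reference.
Source V1 fixes V_0 = 24 V.
KCL at each unknown node (sum of currents leaving = 0; resistances in Ω):
  Node 1: (V_1 - 24)/5100 + (V_1 - 0)/10000 + (V_1 - V_3)/2000 = 0
  Node 3: (V_3 - 24)/68000 + (V_3 - 0)/11000 + (V_3 - V_1)/2000 = 0
Collecting terms (coefficients in siemens):
  0.0007961·V_1 - 0.0005·V_3 = 0.004706
  0.0006056·V_3 - 0.0005·V_1 = 0.0003529
Determinant D = (0.0007961)(0.0006056) - (-0.0005)(-0.0005) = 0.0000002321
V_1 = [(0.004706)(0.0006056) - (-0.0005)(0.0003529)]/D = 13.04 V
V_3 = [(0.0007961)(0.0003529) - (0.004706)(-0.0005)]/D = 11.35 V
Part 1:
  Read off the nodal solution: V_1 = 13.04 V
Part 2:
  I_R4 = (V_2 - V_3)/R4 = (0 - 11.35)/11000 = -0.001032 A
  Magnitude: I_R4 = 0.001032 A
Part 3:
  I_R5 = (V_1 - V_3)/R5 = (13.04 - 11.35)/2000 = 0.0008455 A
  P_R5 = I_R5² × R5 = (0.0008455)² × 2000 = 0.00143 W
Part 4:
  Power in each resistor, P = (ΔV)²/R:
    P_R1 = (24 - 13.04)²/5100 = 0.02356 W
    P_R2 = (13.04 - 0)²/10000 = 0.017 W
    P_R3 = (24 - 11.35)²/68000 = 0.002354 W
    P_R4 = (0 - 11.35)²/11000 = 0.01171 W
    P_R5 = (13.04 - 11.35)²/2000 = 0.00143 W
  P_total = P_R1 + P_R2 + P_R3 + P_R4 + P_R5 = 0.05605 W

Final answers:
1. V_1 = 13.04 V
2. I_R4 = 0.001032 A
3. P_R5 = 0.00143 W
4. P_total = 0.05605 W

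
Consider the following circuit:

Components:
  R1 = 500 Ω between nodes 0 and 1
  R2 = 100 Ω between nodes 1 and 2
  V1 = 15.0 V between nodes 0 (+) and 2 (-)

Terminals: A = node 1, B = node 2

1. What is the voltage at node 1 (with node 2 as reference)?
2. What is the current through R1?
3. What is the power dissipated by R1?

Nodal analysis, taking node 2 as the 0 V reference.
Source V1 fixes V_0 = 15 V.
KCL at each unknown node (sum of currents leaving = 0; resistances in Ω):
  Node 1: (V_1 - 15)/500 + (V_1 - 0)/100 = 0
Collecting terms: 0.012 × V_1 = 0.03  =>  V_1 = 2.5 V
Part 1:
  Read off the nodal solution: V_1 = 2.5 V
Part 2:
  I_R1 = (V_0 - V_1)/R1 = (15 - 2.5)/500 = 0.025 A
  Magnitude: I_R1 = 0.025 A
Part 3:
  I_R1 = (V_0 - V_1)/R1 = (15 - 2.5)/500 = 0.025 A
  P_R1 = I_R1² × R1 = (0.025)² × 500 = 0.3125 W

Final answers:
1. V_1 = 2.5 V
2. I_R1 = 0.025 A
3. P_R1 = 0.3125 W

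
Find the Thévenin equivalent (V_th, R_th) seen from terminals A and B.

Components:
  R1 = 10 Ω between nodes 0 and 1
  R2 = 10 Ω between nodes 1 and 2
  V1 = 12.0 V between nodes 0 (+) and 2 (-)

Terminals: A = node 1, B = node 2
Step 1 — V_th is the open-circuit voltage V_A - V_B (nothing connected across the terminals).
Nodal analysis, taking node 2 as the 0 V reference.
Source V1 fixes V_0 = 12 V.
KCL at each unknown node (sum of currents leaving = 0; resistances in Ω):
  Node 1: (V_1 - 12)/10 + (V_1 - 0)/10 = 0
Collecting terms: 0.2 × V_1 = 1.2  =>  V_1 = 6 V
V_th = V_1 - V_2 = 6 - 0 = 6 V
Step 2 — R_th: zero the source — replace V1 by a short circuit (node 2 merges into node 0) — and find the resistance seen between A (node 1) and B (node 0).
Reduce the network between node 1 (A) and node 0 (B) by series/parallel combination:
  Rp1 = R1 ‖ R2 (parallel, both between nodes 0 and 1) = 1/(1/10 + 1/10) = 5 Ω
R_th = 5 Ω

Final answer: V_th = 6 V, R_th = 5 Ω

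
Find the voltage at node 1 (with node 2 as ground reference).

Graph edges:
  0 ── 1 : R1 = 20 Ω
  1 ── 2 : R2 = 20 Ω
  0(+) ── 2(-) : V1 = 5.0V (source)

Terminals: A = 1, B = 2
Nodal analysis, taking node 2 as the 0 V reference.
Source V1 fixes V_0 = 5 V.
KCL at each unknown node (sum of currents leaving = 0; resistances in Ω):
  Node 1: (V_1 - 5)/20 + (V_1 - 0)/20 = 0
Collecting terms: 0.1 × V_1 = 0.25  =>  V_1 = 2.5 V
The requested potential is V_1 = 2.5 V.

Final answer: V_1 = 2.5 V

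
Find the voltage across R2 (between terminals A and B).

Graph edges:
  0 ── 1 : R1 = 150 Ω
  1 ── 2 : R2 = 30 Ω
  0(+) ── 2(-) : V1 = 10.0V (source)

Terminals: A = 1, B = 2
R1 and R2 are in series across V1 (node 0 → node 1 → node 2), and the output A–B is taken across R2, so this is a voltage divider.
Series current: I = V1/(R1 + R2) = 10/(150 + 30) = 10/180 = 0.05556 A
V_R2 = I × R2 = V1 × R2/(R1 + R2) = 10 × 30/180 = 1.667 V

Final answer: 1.667 V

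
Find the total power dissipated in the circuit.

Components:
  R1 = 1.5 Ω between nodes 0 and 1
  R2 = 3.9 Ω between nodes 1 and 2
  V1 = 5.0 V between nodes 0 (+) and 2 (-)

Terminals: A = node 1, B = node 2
Nodal analysis, taking node 2 as the 0 V reference.
Source V1 fixes V_0 = 5 V.
KCL at each unknown node (sum of currents leaving = 0; resistances in Ω):
  Node 1: (V_1 - 5)/1.5 + (V_1 - 0)/3.9 = 0
Collecting terms: 0.9231 × V_1 = 3.333  =>  V_1 = 3.611 V
Power in each resistor, P = (ΔV)²/R:
  P_R1 = (5 - 3.611)²/1.5 = 1.286 W
  P_R2 = (3.611 - 0)²/3.9 = 3.344 W
P_total = P_R1 + P_R2 = 4.63 W

Final answer: 4.63 W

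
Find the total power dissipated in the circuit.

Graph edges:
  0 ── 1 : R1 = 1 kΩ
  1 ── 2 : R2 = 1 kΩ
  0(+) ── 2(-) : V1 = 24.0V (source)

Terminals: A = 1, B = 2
Nodal analysis, taking node 2 as the 0 V reference.
Source V1 fixes V_0 = 24 V.
KCL at each unknown node (sum of currents leaving = 0; resistances in Ω):
  Node 1: (V_1 - 24)/1000 + (V_1 - 0)/1000 = 0
Collecting terms: 0.002 × V_1 = 0.024  =>  V_1 = 12 V
Power in each resistor, P = (ΔV)²/R:
  P_R1 = (24 - 12)²/1000 = 0.144 W
  P_R2 = (12 - 0)²/1000 = 0.144 W
P_total = P_R1 + P_R2 = 0.288 W

Final answer: 0.288 W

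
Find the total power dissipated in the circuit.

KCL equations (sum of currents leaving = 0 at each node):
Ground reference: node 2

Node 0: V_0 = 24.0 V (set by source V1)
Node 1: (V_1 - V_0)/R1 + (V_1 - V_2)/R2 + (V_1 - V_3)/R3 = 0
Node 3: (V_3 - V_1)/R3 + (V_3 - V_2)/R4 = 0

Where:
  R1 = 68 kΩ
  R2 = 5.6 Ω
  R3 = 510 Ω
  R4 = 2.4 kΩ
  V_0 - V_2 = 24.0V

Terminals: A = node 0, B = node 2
Nodal analysis, taking node 2 as the 0 V reference.
Source V1 fixes V_0 = 24 V.
KCL at each unknown node (sum of currents leaving = 0; resistances in Ω):
  Node 1: (V_1 - 24)/68000 + (V_1 - 0)/5.6 + (V_1 - V_3)/510 = 0
  Node 3: (V_3 - V_1)/510 + (V_3 - 0)/2400 = 0
Collecting terms (coefficients in siemens):
  0.1805·V_1 - 0.001961·V_3 = 0.0003529
  0.002377·V_3 - 0.001961·V_1 = 0
Determinant D = (0.1805)(0.002377) - (-0.001961)(-0.001961) = 0.0004254
V_1 = [(0.0003529)(0.002377) - (-0.001961)(0)]/D = 0.001973 V
V_3 = [(0.1805)(0) - (0.0003529)(-0.001961)]/D = 0.001627 V
Power in each resistor, P = (ΔV)²/R:
  P_R1 = (24 - 0.001973)²/68000 = 0.008469 W
  P_R2 = (0.001973 - 0)²/5.6 = 0.0000006948 W
  P_R3 = (0.001973 - 0.001627)²/510 = 0.0000000002343 W
  P_R4 = (0 - 0.001627)²/2400 = 0.000000001103 W
P_total = P_R1 + P_R2 + P_R3 + P_R4 = 0.00847 W

Final answer: 0.00847 W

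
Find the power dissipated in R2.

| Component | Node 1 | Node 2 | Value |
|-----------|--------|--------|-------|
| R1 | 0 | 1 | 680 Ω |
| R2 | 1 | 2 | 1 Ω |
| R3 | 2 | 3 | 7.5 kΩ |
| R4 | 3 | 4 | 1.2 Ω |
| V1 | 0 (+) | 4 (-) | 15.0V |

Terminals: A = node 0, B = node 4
Nodal analysis, taking node 4 as the 0 V reference.
Source V1 fixes V_0 = 15 V.
KCL at each unknown node (sum of currents leaving = 0; resistances in Ω):
  Node 1: (V_1 - 15)/680 + (V_1 - V_2)/1 = 0
  Node 2: (V_2 - V_1)/1 + (V_2 - V_3)/7500 = 0
  Node 3: (V_3 - V_2)/7500 + (V_3 - 0)/1.2 = 0
Collecting terms (coefficients in siemens):
  1.001·V_1 - 1·V_2 = 0.02206
  1·V_2 - 1·V_1 - 0.0001333·V_3 = 0
  0.8335·V_3 - 0.0001333·V_2 = 0
Solving these 3 simultaneous equations (Gaussian elimination) gives:
  V_1 = 13.75 V, V_2 = 13.75 V, V_3 = 0.0022 V
I_R2 = (V_1 - V_2)/R2 = (13.75 - 13.75)/1 = 0.001833 A
P_R2 = I_R2² × R2 = (0.001833)² × 1 = 0.000003361 W

Final answer: 3.361e-06 W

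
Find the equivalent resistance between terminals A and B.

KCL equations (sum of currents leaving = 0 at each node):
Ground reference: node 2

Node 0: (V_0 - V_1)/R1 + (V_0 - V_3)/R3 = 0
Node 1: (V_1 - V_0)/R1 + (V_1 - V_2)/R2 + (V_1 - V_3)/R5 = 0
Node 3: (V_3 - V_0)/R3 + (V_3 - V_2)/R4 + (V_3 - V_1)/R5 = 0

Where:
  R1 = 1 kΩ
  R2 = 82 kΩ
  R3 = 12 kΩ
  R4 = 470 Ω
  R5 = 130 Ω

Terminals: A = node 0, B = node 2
The network is not a plain series/parallel combination. Inject a 1 A test current into terminal A (node 0) and return it from terminal B (node 2); then R_eq = V_A / (1 A).
Nodal analysis, taking node 2 as the 0 V reference.
Current source I_test pushes 1 A into node 0 and draws it out of node 2.
KCL at each unknown node (sum of currents leaving = 0; resistances in Ω):
  Node 0: (V_0 - V_1)/1000 + (V_0 - V_3)/12000 - 1 = 0
  Node 1: (V_1 - V_0)/1000 + (V_1 - 0)/82000 + (V_1 - V_3)/130 = 0
  Node 3: (V_3 - V_0)/12000 + (V_3 - V_1)/130 + (V_3 - 0)/470 = 0
Collecting terms (coefficients in siemens):
  0.001083·V_0 - 0.001·V_1 - 0.00008333·V_3 = 1
  0.008705·V_1 - 0.001·V_0 - 0.007692·V_3 = 0
  0.009903·V_3 - 0.00008333·V_0 - 0.007692·V_1 = 0
Solving these 3 simultaneous equations (Gaussian elimination) gives:
  V_0 = 1499 V, V_1 = 584.5 V, V_3 = 466.6 V
R_eq = V_0 / 1 A = 1499 Ω = 1.499 kΩ

Final answer: 1.499 kΩ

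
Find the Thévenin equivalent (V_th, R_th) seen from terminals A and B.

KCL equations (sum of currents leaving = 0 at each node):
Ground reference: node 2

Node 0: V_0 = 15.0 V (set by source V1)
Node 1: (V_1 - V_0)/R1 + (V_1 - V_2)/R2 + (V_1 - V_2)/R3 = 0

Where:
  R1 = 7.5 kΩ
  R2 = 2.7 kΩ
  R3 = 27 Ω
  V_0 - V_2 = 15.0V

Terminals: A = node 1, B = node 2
Step 1 — V_th is the open-circuit voltage V_A - V_B (nothing connected across the terminals).
Nodal analysis, taking node 2 as the 0 V reference.
Source V1 fixes V_0 = 15 V.
KCL at each unknown node (sum of currents leaving = 0; resistances in Ω):
  Node 1: (V_1 - 15)/7500 + (V_1 - 0)/2700 + (V_1 - 0)/27 = 0
Collecting terms: 0.03754 × V_1 = 0.002  =>  V_1 = 0.05328 V
V_th = V_1 - V_2 = 0.05328 - 0 = 0.05328 V
Step 2 — R_th: zero the source — replace V1 by a short circuit (node 2 merges into node 0) — and find the resistance seen between A (node 1) and B (node 0).
Reduce the network between node 1 (A) and node 0 (B) by series/parallel combination:
  Rp1 = R1 ‖ R2 ‖ R3 (parallel, all between nodes 0 and 1) = 1/(1/7500 + 1/2700 + 1/27) = 26.64 Ω
R_th = 26.64 Ω

Final answer: V_th = 0.05328 V, R_th = 26.64 Ω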